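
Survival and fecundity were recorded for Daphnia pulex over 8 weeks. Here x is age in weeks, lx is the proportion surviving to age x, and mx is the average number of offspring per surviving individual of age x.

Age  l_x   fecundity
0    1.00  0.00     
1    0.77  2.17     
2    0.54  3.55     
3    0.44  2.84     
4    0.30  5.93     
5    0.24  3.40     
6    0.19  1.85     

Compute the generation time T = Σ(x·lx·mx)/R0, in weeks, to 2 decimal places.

lx·mx: 0, 1.6709, 1.917, 1.2496, 1.779, 0.816, 0.3515 → R0 = 7.784
x·lx·mx: 0, 1.6709, 3.834, 3.7488, 7.116, 4.08, 2.109 → Σ = 22.5587
T = 22.5587 / 7.784 = 2.898086… → 2.90

2.90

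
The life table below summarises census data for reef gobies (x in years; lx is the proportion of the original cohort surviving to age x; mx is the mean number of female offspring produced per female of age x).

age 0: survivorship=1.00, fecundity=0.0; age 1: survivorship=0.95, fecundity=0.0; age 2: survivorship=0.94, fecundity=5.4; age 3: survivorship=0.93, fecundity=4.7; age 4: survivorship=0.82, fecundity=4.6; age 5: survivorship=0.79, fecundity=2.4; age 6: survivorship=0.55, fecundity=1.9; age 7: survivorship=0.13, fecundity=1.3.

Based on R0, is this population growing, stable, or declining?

R0 = Σ lx·mx = 0 + 0 + 5.076 + 4.371 + 3.772 + 1.896 + 1.045 + 0.169 = 16.329
R0 > 1, so the population is growing.

growing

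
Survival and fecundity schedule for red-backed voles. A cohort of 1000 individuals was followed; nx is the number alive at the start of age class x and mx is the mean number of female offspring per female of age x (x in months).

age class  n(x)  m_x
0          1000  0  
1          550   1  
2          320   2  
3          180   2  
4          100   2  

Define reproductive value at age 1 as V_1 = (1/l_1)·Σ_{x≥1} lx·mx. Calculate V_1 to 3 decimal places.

lx = nx/n0 = nx/1000: 1, 0.55, 0.32, 0.18, 0.1
lx·mx for x ≥ 1: 0.55, 0.64, 0.36, 0.2 → sum = 1.75
V_1 = 1.75 / l_1 = 1.75 / 0.55 = 3.181818… → 3.182

3.182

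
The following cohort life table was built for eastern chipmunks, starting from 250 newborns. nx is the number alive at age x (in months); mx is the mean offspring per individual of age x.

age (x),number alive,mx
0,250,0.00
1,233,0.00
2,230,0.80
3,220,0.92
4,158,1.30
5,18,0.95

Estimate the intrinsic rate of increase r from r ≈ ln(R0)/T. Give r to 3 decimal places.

0.288

lx = nx/n0 = nx/250: 1, 0.932, 0.92, 0.88, 0.632, 0.072
R0 = Σ lx·mx = 0 + 0 + 0.736 + 0.8096 + 0.8216 + 0.0684 = 2.4356
Σ x·lx·mx = 7.5292; T = 7.5292/2.4356 = 3.09131…
r ≈ ln(R0)/T = ln(2.4356)/3.09131… = 0.28797… → 0.288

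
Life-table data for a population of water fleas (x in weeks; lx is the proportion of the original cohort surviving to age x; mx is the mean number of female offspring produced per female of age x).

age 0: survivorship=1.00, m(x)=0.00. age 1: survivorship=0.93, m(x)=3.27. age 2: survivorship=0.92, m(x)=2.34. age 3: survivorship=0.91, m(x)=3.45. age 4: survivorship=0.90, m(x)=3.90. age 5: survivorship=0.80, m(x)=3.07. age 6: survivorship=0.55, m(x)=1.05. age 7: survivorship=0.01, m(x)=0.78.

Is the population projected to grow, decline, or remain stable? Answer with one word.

growing

R0 = Σ lx·mx = 0 + 3.0411 + 2.1528 + 3.1395 + 3.51 + 2.456 + 0.5775 + 0.0078 = 14.8847
R0 > 1, so the population is growing.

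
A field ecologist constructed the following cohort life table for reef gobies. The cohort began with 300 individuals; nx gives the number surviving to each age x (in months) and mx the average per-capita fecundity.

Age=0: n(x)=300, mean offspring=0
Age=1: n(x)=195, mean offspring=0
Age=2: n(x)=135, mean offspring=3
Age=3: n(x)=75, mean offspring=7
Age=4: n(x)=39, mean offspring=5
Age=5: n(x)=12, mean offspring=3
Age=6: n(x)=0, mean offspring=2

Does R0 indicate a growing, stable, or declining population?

growing

lx = nx/n0 = nx/300: 1, 0.65, 0.45, 0.25, 0.13, 0.04, 0
R0 = Σ lx·mx = 0 + 0 + 1.35 + 1.75 + 0.65 + 0.12 + 0 = 3.87
R0 > 1, so the population is growing.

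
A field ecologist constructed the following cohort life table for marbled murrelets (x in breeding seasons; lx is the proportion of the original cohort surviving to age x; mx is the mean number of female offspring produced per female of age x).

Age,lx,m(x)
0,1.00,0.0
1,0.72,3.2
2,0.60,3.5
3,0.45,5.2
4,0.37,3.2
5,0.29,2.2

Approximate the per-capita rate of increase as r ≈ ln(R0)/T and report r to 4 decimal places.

0.8577

R0 = Σ lx·mx = 0 + 2.304 + 2.1 + 2.34 + 1.184 + 0.638 = 8.566
Σ x·lx·mx = 21.45; T = 21.45/8.566 = 2.50409…
r ≈ ln(R0)/T = ln(8.566)/2.50409… = 0.857719… → 0.8577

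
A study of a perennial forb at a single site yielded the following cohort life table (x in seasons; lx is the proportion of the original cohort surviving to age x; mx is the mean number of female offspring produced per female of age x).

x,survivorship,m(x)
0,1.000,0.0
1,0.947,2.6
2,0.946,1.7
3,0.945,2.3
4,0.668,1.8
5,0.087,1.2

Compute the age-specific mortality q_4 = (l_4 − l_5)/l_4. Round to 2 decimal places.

q_4 = (l_4 − l_5) / l_4 = (0.668 − 0.087) / 0.668
     = 0.581 / 0.668 = 0.86976… → 0.87

0.87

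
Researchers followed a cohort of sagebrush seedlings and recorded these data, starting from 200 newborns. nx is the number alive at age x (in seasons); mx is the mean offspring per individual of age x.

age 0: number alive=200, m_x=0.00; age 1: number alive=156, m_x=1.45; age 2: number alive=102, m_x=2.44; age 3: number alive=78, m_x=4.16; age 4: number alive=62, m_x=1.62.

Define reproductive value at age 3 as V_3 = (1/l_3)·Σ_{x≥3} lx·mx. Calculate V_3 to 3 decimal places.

5.448

lx = nx/n0 = nx/200: 1, 0.78, 0.51, 0.39, 0.31
lx·mx for x ≥ 3: 1.6224, 0.5022 → sum = 2.1246
V_3 = 2.1246 / l_3 = 2.1246 / 0.39 = 5.447692… → 5.448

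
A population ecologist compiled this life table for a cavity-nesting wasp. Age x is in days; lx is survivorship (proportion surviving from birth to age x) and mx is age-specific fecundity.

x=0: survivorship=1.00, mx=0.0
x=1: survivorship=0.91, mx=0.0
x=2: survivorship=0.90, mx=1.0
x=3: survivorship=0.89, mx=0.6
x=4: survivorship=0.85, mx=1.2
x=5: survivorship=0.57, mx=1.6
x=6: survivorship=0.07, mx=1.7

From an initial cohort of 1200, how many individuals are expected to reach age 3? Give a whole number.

Expected survivors = N0 · l_3 = 1200 × 0.89 = 1068 → 1068

1068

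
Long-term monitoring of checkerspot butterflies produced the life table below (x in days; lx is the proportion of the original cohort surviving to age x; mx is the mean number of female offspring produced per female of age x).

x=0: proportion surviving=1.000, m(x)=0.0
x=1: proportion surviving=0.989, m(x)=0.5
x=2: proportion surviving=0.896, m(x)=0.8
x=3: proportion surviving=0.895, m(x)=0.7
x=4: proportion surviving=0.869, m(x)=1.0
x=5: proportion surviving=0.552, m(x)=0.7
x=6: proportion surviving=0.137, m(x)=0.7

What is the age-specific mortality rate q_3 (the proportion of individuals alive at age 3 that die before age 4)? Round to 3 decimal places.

0.029

q_3 = (l_3 − l_4) / l_3 = (0.895 − 0.869) / 0.895
     = 0.026 / 0.895 = 0.02905… → 0.029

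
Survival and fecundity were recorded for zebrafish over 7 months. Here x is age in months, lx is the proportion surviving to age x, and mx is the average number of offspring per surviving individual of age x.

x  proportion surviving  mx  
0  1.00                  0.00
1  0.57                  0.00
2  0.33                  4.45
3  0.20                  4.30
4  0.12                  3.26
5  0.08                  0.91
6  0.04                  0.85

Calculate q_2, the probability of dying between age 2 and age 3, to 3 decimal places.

q_2 = (l_2 − l_3) / l_2 = (0.33 − 0.2) / 0.33
     = 0.13 / 0.33 = 0.393939… → 0.394

0.394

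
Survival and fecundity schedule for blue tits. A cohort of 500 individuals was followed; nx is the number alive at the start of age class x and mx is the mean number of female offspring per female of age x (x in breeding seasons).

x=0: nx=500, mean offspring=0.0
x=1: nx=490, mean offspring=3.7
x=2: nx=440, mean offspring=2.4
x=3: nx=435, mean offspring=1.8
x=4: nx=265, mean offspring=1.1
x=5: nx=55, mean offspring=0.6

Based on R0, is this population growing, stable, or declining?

growing

lx = nx/n0 = nx/500: 1, 0.98, 0.88, 0.87, 0.53, 0.11
R0 = Σ lx·mx = 0 + 3.626 + 2.112 + 1.566 + 0.583 + 0.066 = 7.953
R0 > 1, so the population is growing.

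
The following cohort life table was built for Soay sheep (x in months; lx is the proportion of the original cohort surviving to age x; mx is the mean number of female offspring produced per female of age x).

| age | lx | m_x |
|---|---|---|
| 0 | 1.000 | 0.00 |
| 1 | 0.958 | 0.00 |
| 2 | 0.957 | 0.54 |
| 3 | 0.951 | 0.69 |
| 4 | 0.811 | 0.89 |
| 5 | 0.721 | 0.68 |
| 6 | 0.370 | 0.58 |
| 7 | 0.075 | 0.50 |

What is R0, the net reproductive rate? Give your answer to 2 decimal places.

2.64

lx·mx by age: 0, 0, 0.51678, 0.65619, 0.72179, 0.49028, 0.2146, 0.0375
R0 = Σ lx·mx = 2.63714 → 2.64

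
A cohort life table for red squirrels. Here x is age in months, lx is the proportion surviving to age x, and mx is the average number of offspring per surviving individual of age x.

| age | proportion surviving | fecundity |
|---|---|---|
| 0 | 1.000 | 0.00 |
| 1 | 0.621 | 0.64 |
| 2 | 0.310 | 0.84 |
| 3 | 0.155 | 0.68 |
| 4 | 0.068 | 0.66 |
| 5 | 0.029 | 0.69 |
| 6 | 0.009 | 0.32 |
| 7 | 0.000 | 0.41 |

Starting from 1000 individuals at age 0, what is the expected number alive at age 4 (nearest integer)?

68

Expected survivors = N0 · l_4 = 1000 × 0.068 = 68 → 68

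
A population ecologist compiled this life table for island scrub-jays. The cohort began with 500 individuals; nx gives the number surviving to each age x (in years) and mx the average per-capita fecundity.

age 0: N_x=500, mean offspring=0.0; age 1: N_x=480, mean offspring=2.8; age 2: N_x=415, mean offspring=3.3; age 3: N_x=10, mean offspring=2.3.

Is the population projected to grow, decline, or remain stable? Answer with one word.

growing

lx = nx/n0 = nx/500: 1, 0.96, 0.83, 0.02
R0 = Σ lx·mx = 0 + 2.688 + 2.739 + 0.046 = 5.473
R0 > 1, so the population is growing.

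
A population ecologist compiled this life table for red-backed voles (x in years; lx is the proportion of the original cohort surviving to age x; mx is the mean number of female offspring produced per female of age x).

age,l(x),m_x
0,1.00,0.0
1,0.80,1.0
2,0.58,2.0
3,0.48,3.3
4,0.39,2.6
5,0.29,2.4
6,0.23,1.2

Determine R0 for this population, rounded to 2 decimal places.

lx·mx by age: 0, 0.8, 1.16, 1.584, 1.014, 0.696, 0.276
R0 = Σ lx·mx = 5.53 → 5.53

5.53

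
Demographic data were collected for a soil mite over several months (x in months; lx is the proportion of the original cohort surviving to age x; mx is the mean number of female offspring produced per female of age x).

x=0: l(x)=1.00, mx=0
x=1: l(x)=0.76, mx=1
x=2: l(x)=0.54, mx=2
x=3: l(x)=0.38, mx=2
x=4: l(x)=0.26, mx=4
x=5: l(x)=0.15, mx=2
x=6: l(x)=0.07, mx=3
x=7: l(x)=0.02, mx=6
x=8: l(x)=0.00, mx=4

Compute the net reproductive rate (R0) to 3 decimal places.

lx·mx by age: 0, 0.76, 1.08, 0.76, 1.04, 0.3, 0.21, 0.12, 0
R0 = Σ lx·mx = 4.27 → 4.270

4.270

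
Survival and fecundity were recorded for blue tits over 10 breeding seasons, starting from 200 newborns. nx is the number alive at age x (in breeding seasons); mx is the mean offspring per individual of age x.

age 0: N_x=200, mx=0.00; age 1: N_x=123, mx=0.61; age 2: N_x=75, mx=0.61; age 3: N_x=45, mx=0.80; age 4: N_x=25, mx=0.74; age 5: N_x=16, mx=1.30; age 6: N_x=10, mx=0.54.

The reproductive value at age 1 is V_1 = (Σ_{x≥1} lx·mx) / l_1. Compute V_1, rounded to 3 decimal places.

1.638

lx = nx/n0 = nx/200: 1, 0.615, 0.375, 0.225, 0.125, 0.08, 0.05
lx·mx for x ≥ 1: 0.37515, 0.22875, 0.18, 0.0925, 0.104, 0.027 → sum = 1.0074
V_1 = 1.0074 / l_1 = 1.0074 / 0.615 = 1.638049… → 1.638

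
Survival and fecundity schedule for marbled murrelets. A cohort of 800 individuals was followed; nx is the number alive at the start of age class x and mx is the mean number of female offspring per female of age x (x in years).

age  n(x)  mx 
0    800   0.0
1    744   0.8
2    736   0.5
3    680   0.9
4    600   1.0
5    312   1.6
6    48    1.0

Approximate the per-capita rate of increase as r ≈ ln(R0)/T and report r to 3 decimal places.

lx = nx/n0 = nx/800: 1, 0.93, 0.92, 0.85, 0.75, 0.39, 0.06
R0 = Σ lx·mx = 0 + 0.744 + 0.46 + 0.765 + 0.75 + 0.624 + 0.06 = 3.403
Σ x·lx·mx = 10.439; T = 10.439/3.403 = 3.06759…
r ≈ ln(R0)/T = ln(3.403)/3.06759… = 0.39922… → 0.399

0.399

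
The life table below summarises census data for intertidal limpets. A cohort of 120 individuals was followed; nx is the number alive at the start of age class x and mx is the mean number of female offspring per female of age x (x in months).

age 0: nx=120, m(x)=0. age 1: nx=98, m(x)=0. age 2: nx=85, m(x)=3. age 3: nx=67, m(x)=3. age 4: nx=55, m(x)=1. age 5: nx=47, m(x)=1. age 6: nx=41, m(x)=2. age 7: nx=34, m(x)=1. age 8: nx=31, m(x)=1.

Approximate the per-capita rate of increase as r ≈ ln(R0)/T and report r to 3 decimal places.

0.490

lx = nx/n0 = nx/120: 1, 0.81667…, 0.70833…, 0.55833…, 0.45833…, 0.39167…, 0.34167…, 0.28333…, 0.25833…
R0 = Σ lx·mx = 0 + 0 + 2.125… + 1.675… + 0.45833… + 0.39167… + 0.68333… + 0.28333… + 0.25833… = 5.875…
Σ x·lx·mx = 21.216667…; T = 21.216667…/5.875… = 3.61135…
r ≈ ln(R0)/T = ln(5.875…)/3.61135… = 0.49032… → 0.490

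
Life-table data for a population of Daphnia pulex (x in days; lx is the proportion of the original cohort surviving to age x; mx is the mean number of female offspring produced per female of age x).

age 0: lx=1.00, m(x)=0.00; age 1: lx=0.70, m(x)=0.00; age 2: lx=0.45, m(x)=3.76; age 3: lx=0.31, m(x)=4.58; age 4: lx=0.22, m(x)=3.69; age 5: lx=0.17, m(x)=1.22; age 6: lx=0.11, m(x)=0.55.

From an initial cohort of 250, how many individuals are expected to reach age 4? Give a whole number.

55

Expected survivors = N0 · l_4 = 250 × 0.22 = 55 → 55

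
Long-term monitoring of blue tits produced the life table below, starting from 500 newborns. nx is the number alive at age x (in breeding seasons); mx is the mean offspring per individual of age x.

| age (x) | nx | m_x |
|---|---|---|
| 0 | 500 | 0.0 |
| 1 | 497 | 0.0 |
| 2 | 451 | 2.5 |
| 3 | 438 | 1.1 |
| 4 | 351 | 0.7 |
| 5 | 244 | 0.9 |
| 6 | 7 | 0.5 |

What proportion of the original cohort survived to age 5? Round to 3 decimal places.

l_5 = n_5/n_0 = 244/500 = 0.488 → 0.488

0.488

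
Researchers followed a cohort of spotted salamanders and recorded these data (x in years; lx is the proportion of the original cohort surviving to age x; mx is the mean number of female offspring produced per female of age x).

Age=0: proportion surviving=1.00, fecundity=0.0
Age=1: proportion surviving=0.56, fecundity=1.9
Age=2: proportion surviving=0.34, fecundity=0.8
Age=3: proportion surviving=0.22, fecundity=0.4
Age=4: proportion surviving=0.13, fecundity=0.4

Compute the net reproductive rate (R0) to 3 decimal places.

lx·mx by age: 0, 1.064, 0.272, 0.088, 0.052
R0 = Σ lx·mx = 1.476 → 1.476

1.476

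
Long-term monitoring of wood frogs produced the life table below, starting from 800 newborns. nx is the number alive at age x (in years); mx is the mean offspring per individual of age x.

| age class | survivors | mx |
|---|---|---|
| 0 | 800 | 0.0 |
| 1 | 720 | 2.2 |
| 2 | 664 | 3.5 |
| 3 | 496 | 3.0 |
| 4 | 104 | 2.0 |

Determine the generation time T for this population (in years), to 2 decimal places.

lx = nx/n0 = nx/800: 1, 0.9, 0.83, 0.62, 0.13
lx·mx: 0, 1.98, 2.905, 1.86, 0.26 → R0 = 7.005
x·lx·mx: 0, 1.98, 5.81, 5.58, 1.04 → Σ = 14.41
T = 14.41 / 7.005 = 2.057102… → 2.06

2.06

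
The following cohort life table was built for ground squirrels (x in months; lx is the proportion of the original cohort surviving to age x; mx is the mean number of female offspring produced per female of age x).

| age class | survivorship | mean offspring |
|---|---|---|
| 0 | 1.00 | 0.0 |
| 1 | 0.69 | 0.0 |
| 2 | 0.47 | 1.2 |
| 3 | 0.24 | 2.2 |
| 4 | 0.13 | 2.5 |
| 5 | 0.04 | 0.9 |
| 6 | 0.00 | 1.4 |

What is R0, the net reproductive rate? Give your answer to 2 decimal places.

1.45

lx·mx by age: 0, 0, 0.564, 0.528, 0.325, 0.036, 0
R0 = Σ lx·mx = 1.453 → 1.45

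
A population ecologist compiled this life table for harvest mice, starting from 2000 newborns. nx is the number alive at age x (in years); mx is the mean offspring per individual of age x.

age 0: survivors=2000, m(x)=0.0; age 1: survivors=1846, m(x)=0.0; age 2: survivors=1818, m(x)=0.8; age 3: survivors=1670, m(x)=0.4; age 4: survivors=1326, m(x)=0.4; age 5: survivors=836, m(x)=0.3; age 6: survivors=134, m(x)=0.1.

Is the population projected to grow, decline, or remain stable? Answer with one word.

growing

lx = nx/n0 = nx/2000: 1, 0.923, 0.909, 0.835, 0.663, 0.418, 0.067
R0 = Σ lx·mx = 0 + 0 + 0.7272 + 0.334 + 0.2652 + 0.1254 + 0.0067 = 1.4585
R0 > 1, so the population is growing.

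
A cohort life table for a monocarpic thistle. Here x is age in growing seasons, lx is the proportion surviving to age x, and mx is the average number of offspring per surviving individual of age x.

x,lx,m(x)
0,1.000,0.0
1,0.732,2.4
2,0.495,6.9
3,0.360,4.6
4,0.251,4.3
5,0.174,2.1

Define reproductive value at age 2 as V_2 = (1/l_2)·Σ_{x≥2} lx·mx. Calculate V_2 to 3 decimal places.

13.164

lx·mx for x ≥ 2: 3.4155, 1.656, 1.0793, 0.3654 → sum = 6.5162
V_2 = 6.5162 / l_2 = 6.5162 / 0.495 = 13.16404… → 13.164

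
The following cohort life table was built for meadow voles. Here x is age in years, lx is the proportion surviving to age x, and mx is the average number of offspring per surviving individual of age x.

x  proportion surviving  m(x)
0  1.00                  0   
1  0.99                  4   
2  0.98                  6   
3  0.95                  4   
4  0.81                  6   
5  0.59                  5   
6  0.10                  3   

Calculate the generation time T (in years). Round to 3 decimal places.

2.902

lx·mx: 0, 3.96, 5.88, 3.8, 4.86, 2.95, 0.3 → R0 = 21.75
x·lx·mx: 0, 3.96, 11.76, 11.4, 19.44, 14.75, 1.8 → Σ = 63.11
T = 63.11 / 21.75 = 2.901609… → 2.902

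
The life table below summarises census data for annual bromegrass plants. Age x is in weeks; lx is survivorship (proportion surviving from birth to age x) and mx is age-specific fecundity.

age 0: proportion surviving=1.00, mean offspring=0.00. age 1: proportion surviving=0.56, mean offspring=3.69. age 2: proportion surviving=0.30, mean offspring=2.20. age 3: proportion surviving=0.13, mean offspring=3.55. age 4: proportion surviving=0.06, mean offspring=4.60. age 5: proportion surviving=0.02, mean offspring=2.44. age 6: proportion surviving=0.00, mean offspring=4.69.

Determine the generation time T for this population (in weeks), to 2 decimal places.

lx·mx: 0, 2.0664, 0.66, 0.4615, 0.276, 0.0488, 0 → R0 = 3.5127
x·lx·mx: 0, 2.0664, 1.32, 1.3845, 1.104, 0.244, 0 → Σ = 6.1189
T = 6.1189 / 3.5127 = 1.741936… → 1.74

1.74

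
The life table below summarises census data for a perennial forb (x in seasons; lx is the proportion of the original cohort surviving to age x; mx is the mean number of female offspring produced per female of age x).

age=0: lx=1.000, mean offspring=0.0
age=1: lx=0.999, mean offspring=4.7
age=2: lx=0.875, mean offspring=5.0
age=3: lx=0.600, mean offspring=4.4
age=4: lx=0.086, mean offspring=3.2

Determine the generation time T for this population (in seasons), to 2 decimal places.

1.87

lx·mx: 0, 4.6953, 4.375, 2.64, 0.2752 → R0 = 11.9855
x·lx·mx: 0, 4.6953, 8.75, 7.92, 1.1008 → Σ = 22.4661
T = 22.4661 / 11.9855 = 1.87444… → 1.87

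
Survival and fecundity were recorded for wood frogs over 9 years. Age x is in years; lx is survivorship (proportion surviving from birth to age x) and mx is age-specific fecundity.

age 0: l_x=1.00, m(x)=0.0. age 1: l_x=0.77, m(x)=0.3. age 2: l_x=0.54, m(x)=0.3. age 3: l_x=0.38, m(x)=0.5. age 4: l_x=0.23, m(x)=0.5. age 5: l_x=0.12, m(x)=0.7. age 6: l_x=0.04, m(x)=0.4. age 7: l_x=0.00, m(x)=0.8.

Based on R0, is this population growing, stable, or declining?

R0 = Σ lx·mx = 0 + 0.231 + 0.162 + 0.19 + 0.115 + 0.084 + 0.016 + 0 = 0.798
R0 < 1, so the population is declining.

declining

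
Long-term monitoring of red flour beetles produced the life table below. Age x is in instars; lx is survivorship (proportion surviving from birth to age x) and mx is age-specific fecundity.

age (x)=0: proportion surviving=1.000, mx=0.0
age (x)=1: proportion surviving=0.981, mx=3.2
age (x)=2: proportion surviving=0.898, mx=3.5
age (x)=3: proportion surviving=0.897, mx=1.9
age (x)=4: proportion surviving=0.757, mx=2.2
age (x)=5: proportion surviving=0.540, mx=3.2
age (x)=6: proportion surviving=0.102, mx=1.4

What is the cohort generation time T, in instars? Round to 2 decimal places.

2.66

lx·mx: 0, 3.1392, 3.143, 1.7043, 1.6654, 1.728, 0.1428 → R0 = 11.5227
x·lx·mx: 0, 3.1392, 6.286, 5.1129, 6.6616, 8.64, 0.8568 → Σ = 30.6965
T = 30.6965 / 11.5227 = 2.664002… → 2.66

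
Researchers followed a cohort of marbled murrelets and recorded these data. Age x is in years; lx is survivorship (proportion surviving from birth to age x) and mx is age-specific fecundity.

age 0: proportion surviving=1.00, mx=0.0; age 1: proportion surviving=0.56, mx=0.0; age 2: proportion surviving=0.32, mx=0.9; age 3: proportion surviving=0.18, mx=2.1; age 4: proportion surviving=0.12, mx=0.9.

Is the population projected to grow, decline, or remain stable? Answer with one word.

R0 = Σ lx·mx = 0 + 0 + 0.288 + 0.378 + 0.108 = 0.774
R0 < 1, so the population is declining.

declining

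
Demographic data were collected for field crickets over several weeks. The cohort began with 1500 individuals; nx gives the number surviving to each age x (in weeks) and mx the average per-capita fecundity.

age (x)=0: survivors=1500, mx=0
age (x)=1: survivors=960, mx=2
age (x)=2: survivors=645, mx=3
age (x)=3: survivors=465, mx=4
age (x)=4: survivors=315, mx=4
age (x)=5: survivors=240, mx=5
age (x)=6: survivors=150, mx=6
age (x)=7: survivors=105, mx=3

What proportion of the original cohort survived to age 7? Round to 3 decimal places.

l_7 = n_7/n_0 = 105/1500 = 0.07 → 0.070

0.070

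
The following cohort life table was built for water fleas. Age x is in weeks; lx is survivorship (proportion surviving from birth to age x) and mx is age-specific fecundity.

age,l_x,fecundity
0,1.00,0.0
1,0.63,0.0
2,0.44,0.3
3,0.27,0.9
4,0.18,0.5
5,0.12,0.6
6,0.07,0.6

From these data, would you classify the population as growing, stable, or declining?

declining

R0 = Σ lx·mx = 0 + 0 + 0.132 + 0.243 + 0.09 + 0.072 + 0.042 = 0.579
R0 < 1, so the population is declining.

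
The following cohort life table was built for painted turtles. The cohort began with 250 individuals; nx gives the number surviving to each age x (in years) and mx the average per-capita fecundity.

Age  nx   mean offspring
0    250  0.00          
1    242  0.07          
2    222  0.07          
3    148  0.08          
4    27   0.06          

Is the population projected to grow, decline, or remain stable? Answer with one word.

lx = nx/n0 = nx/250: 1, 0.968, 0.888, 0.592, 0.108
R0 = Σ lx·mx = 0 + 0.06776 + 0.06216 + 0.04736 + 0.00648 = 0.18376
R0 < 1, so the population is declining.

declining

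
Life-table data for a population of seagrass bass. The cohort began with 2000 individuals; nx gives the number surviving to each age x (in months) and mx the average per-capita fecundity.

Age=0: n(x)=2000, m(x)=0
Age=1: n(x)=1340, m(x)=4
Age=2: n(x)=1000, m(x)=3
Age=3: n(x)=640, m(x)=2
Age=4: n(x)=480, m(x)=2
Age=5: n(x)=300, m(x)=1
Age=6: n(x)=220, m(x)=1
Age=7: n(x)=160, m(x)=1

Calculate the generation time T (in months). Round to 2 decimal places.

lx = nx/n0 = nx/2000: 1, 0.67, 0.5, 0.32, 0.24, 0.15, 0.11, 0.08
lx·mx: 0, 2.68, 1.5, 0.64, 0.48, 0.15, 0.11, 0.08 → R0 = 5.64
x·lx·mx: 0, 2.68, 3, 1.92, 1.92, 0.75, 0.66, 0.56 → Σ = 11.49
T = 11.49 / 5.64 = 2.037234… → 2.04

2.04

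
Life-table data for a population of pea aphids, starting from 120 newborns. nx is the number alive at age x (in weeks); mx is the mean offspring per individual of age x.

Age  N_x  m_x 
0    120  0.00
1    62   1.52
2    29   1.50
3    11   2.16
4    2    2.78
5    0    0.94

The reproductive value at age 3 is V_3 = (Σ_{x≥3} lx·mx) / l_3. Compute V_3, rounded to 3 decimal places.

lx = nx/n0 = nx/120: 1, 0.51667…, 0.24167…, 0.09167…, 0.01667…, 0
lx·mx for x ≥ 3: 0.198…, 0.046333…, 0 → sum = 0.244333…
V_3 = 0.244333… / l_3 = 0.244333… / 0.091667… = 2.665455… → 2.665

2.665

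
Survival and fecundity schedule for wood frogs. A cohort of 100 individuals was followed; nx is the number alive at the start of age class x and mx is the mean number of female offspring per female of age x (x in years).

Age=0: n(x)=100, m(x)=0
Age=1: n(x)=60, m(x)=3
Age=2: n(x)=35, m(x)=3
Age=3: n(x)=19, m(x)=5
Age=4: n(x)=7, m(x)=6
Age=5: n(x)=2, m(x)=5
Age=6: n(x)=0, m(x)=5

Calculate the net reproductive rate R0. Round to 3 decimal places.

4.320

lx = nx/n0 = nx/100: 1, 0.6, 0.35, 0.19, 0.07, 0.02, 0
lx·mx by age: 0, 1.8, 1.05, 0.95, 0.42, 0.1, 0
R0 = Σ lx·mx = 4.32 → 4.320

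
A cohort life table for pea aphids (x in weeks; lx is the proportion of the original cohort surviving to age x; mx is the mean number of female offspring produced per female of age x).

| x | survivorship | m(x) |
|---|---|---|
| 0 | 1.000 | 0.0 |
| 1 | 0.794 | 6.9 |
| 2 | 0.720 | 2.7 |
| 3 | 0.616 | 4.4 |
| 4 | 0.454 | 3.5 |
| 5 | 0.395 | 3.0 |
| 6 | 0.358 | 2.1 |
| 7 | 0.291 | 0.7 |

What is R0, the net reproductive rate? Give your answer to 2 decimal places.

13.86

lx·mx by age: 0, 5.4786, 1.944, 2.7104, 1.589, 1.185, 0.7518, 0.2037
R0 = Σ lx·mx = 13.8625 → 13.86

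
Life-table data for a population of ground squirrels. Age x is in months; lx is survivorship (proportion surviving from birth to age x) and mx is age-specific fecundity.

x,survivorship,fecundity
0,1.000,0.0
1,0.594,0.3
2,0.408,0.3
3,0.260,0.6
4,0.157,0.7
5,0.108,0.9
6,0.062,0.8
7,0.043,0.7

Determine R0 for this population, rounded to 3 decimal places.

lx·mx by age: 0, 0.1782, 0.1224, 0.156, 0.1099, 0.0972, 0.0496, 0.0301
R0 = Σ lx·mx = 0.7434 → 0.743

0.743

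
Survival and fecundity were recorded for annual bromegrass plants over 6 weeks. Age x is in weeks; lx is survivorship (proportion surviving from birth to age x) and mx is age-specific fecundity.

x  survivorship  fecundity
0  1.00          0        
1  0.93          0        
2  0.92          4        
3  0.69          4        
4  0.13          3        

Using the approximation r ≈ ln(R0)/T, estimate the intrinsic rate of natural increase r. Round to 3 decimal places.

R0 = Σ lx·mx = 0 + 0 + 3.68 + 2.76 + 0.39 = 6.83
Σ x·lx·mx = 17.2; T = 17.2/6.83 = 2.5183…
r ≈ ln(R0)/T = ln(6.83)/2.5183… = 0.76294… → 0.763

0.763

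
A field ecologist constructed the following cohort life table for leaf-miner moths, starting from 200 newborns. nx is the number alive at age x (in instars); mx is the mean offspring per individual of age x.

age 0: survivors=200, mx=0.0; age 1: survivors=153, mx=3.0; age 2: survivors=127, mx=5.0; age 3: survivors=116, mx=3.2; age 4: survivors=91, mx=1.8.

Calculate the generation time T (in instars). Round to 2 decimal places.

lx = nx/n0 = nx/200: 1, 0.765, 0.635, 0.58, 0.455
lx·mx: 0, 2.295, 3.175, 1.856, 0.819 → R0 = 8.145
x·lx·mx: 0, 2.295, 6.35, 5.568, 3.276 → Σ = 17.489
T = 17.489 / 8.145 = 2.147207… → 2.15

2.15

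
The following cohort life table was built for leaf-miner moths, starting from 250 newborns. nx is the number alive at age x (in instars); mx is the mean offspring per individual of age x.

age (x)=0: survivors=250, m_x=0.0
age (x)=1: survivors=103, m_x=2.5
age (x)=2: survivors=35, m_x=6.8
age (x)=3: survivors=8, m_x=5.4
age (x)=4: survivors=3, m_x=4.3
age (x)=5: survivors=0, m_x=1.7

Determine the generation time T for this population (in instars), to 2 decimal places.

1.66

lx = nx/n0 = nx/250: 1, 0.412, 0.14, 0.032, 0.012, 0
lx·mx: 0, 1.03, 0.952, 0.1728, 0.0516, 0 → R0 = 2.2064
x·lx·mx: 0, 1.03, 1.904, 0.5184, 0.2064, 0 → Σ = 3.6588
T = 3.6588 / 2.2064 = 1.658267… → 1.66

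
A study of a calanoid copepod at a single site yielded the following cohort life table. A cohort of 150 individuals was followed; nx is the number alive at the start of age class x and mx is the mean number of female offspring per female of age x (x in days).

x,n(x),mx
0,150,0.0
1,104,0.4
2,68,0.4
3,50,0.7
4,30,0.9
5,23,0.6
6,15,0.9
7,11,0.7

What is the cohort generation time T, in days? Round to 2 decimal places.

3.09

lx = nx/n0 = nx/150: 1, 0.69333…, 0.45333…, 0.33333…, 0.2, 0.15333…, 0.1, 0.07333…
lx·mx: 0, 0.277333…, 0.181333…, 0.233333…, 0.18, 0.092…, 0.09, 0.051333… → R0 = 1.105333…
x·lx·mx: 0, 0.277333…, 0.362667…, 0.7…, 0.72, 0.46…, 0.54, 0.359333… → Σ = 3.419333…
T = 3.419333… / 1.105333… = 3.093486… → 3.09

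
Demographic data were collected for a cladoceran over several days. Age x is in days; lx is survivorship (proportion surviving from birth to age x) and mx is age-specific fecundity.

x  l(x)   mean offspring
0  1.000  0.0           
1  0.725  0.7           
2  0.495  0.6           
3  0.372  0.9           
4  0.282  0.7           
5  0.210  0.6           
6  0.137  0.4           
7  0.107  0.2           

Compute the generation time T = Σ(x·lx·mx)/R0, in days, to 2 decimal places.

2.60

lx·mx: 0, 0.5075, 0.297, 0.3348, 0.1974, 0.126, 0.0548, 0.0214 → R0 = 1.5389
x·lx·mx: 0, 0.5075, 0.594, 1.0044, 0.7896, 0.63, 0.3288, 0.1498 → Σ = 4.0041
T = 4.0041 / 1.5389 = 2.601923… → 2.60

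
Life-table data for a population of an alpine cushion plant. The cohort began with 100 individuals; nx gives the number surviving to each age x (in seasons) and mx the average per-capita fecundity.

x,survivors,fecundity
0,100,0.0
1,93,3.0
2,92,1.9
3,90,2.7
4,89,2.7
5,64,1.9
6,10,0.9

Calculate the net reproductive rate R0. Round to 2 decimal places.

lx = nx/n0 = nx/100: 1, 0.93, 0.92, 0.9, 0.89, 0.64, 0.1
lx·mx by age: 0, 2.79, 1.748, 2.43, 2.403, 1.216, 0.09
R0 = Σ lx·mx = 10.677 → 10.68

10.68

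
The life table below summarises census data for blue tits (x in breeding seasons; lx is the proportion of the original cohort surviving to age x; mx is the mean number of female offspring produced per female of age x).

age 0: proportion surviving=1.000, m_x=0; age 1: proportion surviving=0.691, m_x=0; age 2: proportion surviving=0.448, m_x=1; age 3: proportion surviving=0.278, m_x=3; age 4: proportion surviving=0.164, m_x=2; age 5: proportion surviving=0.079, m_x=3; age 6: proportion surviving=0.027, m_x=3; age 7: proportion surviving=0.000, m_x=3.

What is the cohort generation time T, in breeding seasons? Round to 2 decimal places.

lx·mx: 0, 0, 0.448, 0.834, 0.328, 0.237, 0.081, 0 → R0 = 1.928
x·lx·mx: 0, 0, 0.896, 2.502, 1.312, 1.185, 0.486, 0 → Σ = 6.381
T = 6.381 / 1.928 = 3.309647… → 3.31

3.31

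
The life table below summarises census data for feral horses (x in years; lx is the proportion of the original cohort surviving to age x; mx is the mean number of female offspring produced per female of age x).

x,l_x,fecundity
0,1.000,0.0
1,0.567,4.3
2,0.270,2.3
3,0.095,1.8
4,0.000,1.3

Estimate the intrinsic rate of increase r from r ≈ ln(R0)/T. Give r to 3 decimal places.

0.903

R0 = Σ lx·mx = 0 + 2.4381 + 0.621 + 0.171 + 0 = 3.2301
Σ x·lx·mx = 4.1931; T = 4.1931/3.2301 = 1.29813…
r ≈ ln(R0)/T = ln(3.2301)/1.29813… = 0.90323… → 0.903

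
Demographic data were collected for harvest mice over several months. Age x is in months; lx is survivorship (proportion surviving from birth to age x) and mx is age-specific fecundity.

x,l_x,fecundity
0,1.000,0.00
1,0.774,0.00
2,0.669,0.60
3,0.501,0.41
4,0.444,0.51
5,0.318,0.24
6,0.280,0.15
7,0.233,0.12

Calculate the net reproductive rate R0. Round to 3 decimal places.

lx·mx by age: 0, 0, 0.4014, 0.20541, 0.22644, 0.07632, 0.042, 0.02796
R0 = Σ lx·mx = 0.97953 → 0.980

0.980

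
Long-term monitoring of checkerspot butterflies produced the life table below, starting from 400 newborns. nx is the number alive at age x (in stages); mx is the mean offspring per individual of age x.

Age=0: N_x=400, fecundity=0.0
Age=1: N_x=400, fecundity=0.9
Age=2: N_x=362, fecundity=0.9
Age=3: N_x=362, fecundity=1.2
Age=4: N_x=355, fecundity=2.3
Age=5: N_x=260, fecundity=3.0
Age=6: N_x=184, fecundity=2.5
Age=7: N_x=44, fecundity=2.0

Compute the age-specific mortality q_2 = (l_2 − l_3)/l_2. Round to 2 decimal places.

0.00

lx = nx/n0 = nx/400: 1, 1, 0.905, 0.905, 0.8875, 0.65, 0.46, 0.11
q_2 = (l_2 − l_3) / l_2 = (0.905 − 0.905) / 0.905
     = 0 / 0.905 = 0 → 0.00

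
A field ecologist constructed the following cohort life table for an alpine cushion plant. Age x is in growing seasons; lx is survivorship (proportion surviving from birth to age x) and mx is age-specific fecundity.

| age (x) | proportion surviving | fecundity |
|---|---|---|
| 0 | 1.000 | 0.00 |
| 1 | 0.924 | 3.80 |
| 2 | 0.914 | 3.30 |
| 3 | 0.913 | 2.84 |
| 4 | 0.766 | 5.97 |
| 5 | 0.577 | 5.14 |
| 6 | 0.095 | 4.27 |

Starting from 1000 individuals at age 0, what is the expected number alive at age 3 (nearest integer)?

913

Expected survivors = N0 · l_3 = 1000 × 0.913 = 913 → 913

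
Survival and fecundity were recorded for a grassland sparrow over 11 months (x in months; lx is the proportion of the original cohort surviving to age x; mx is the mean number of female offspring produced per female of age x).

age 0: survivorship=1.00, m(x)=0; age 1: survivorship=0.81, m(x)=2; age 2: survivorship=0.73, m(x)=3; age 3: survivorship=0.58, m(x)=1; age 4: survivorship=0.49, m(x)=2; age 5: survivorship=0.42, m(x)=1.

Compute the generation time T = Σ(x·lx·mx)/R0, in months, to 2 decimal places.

lx·mx: 0, 1.62, 2.19, 0.58, 0.98, 0.42 → R0 = 5.79
x·lx·mx: 0, 1.62, 4.38, 1.74, 3.92, 2.1 → Σ = 13.76
T = 13.76 / 5.79 = 2.376511… → 2.38

2.38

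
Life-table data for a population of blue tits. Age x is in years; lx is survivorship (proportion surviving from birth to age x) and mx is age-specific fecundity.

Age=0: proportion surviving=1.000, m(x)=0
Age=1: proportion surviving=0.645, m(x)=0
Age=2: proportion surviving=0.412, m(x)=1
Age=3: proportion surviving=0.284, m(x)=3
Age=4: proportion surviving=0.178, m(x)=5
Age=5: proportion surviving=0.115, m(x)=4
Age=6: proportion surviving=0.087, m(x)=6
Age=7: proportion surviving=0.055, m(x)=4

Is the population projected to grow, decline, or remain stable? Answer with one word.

growing

R0 = Σ lx·mx = 0 + 0 + 0.412 + 0.852 + 0.89 + 0.46 + 0.522 + 0.22 = 3.356
R0 > 1, so the population is growing.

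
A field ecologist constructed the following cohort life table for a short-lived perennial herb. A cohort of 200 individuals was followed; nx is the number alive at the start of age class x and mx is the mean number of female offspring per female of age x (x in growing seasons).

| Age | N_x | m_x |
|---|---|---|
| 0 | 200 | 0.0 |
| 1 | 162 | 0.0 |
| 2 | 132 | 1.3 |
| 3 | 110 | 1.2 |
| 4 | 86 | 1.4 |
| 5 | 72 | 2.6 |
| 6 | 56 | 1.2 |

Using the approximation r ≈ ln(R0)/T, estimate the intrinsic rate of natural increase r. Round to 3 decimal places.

0.324

lx = nx/n0 = nx/200: 1, 0.81, 0.66, 0.55, 0.43, 0.36, 0.28
R0 = Σ lx·mx = 0 + 0 + 0.858 + 0.66 + 0.602 + 0.936 + 0.336 = 3.392
Σ x·lx·mx = 12.8; T = 12.8/3.392 = 3.77358…
r ≈ ln(R0)/T = ln(3.392)/3.77358… = 0.32368… → 0.324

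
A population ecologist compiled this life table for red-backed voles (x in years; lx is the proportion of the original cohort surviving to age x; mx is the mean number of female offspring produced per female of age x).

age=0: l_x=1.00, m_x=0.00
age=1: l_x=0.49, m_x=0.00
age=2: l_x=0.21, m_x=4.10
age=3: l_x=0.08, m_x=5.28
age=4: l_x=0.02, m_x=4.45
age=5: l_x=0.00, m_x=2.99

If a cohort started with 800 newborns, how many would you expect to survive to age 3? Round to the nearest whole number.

64

Expected survivors = N0 · l_3 = 800 × 0.08 = 64 → 64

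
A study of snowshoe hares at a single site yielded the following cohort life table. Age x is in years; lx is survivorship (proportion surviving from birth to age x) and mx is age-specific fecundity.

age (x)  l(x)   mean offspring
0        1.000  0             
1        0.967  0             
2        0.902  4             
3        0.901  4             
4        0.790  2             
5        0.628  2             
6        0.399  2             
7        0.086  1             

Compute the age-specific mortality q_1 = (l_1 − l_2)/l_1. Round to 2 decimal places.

0.07

q_1 = (l_1 − l_2) / l_1 = (0.967 − 0.902) / 0.967
     = 0.065 / 0.967 = 0.067218… → 0.07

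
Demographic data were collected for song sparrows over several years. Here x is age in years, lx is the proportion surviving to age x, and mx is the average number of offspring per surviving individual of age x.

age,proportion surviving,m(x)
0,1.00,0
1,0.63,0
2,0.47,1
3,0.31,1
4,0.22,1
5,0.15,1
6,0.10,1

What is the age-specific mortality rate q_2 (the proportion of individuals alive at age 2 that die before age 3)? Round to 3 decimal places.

0.340

q_2 = (l_2 − l_3) / l_2 = (0.47 − 0.31) / 0.47
     = 0.16 / 0.47 = 0.340426… → 0.340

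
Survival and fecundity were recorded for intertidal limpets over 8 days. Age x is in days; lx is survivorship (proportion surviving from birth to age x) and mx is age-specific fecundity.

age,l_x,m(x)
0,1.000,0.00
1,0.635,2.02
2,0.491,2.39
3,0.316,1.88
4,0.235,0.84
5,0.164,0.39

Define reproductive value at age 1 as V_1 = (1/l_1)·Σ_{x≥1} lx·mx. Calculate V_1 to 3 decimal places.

5.215

lx·mx for x ≥ 1: 1.2827, 1.17349, 0.59408, 0.1974, 0.06396 → sum = 3.31163
V_1 = 3.31163 / l_1 = 3.31163 / 0.635 = 5.215165… → 5.215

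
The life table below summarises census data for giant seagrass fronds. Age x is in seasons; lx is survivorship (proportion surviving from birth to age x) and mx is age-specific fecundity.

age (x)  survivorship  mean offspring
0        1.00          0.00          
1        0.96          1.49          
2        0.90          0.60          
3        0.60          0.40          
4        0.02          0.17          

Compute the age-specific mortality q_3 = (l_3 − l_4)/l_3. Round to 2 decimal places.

0.97

q_3 = (l_3 − l_4) / l_3 = (0.6 − 0.02) / 0.6
     = 0.58 / 0.6 = 0.966667… → 0.97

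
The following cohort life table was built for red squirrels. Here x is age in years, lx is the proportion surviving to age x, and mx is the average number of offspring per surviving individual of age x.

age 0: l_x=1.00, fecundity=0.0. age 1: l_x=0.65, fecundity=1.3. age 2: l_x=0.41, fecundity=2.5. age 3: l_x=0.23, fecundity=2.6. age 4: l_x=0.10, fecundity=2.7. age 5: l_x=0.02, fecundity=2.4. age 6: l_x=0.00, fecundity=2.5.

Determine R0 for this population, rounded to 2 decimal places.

lx·mx by age: 0, 0.845, 1.025, 0.598, 0.27, 0.048, 0
R0 = Σ lx·mx = 2.786 → 2.79

2.79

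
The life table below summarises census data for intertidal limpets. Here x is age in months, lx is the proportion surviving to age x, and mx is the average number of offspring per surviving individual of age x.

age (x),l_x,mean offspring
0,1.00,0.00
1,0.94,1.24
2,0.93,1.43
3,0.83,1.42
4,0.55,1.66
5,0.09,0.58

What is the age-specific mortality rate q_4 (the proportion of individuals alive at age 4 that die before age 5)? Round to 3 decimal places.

0.836

q_4 = (l_4 − l_5) / l_4 = (0.55 − 0.09) / 0.55
     = 0.46 / 0.55 = 0.836364… → 0.836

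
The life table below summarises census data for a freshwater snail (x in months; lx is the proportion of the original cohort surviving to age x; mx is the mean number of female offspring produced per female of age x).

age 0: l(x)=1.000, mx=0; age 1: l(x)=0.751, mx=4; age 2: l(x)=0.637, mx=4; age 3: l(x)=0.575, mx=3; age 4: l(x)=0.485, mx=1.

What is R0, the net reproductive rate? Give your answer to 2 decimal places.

7.76

lx·mx by age: 0, 3.004, 2.548, 1.725, 0.485
R0 = Σ lx·mx = 7.762 → 7.76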